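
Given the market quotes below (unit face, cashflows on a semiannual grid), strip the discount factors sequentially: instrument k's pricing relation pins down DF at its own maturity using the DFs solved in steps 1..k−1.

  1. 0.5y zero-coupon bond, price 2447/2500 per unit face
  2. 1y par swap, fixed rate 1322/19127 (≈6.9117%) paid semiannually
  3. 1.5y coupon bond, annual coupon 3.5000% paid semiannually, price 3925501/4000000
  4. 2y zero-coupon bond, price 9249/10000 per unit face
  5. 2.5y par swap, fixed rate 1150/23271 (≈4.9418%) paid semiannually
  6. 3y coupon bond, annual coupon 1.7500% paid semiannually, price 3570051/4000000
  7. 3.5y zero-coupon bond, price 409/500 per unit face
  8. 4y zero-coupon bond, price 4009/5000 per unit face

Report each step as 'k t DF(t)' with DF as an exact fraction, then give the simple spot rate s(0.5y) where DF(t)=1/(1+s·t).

1 1/2 2447/2500
2 1 9339/10000
3 3/2 2329/2500
4 2 9249/10000
5 5/2 177/200
6 3 2111/2500
7 7/2 409/500
8 4 4009/5000
s(0.5y) = (1/(2447/2500) − 1)/(1/2) = 106/2447 ≈ 4.3318%

step 1 [0.5y] zero: DF = P = 2447/2500 ≈ 0.978800
step 2 [1y] swap r/2=661/19127: DF=(1 − 661/19127·(0.978800))/(1+661/19127) = 9339/10000 ≈ 0.933900
step 3 [1.5y] bond c/2=7/400: DF=(3925501/4000000 − 7/400·(0.978800+0.933900))/(1+7/400) = 2329/2500 ≈ 0.931600
step 4 [2y] zero: DF = P = 9249/10000 ≈ 0.924900
step 5 [2.5y] swap r/2=575/23271: DF=(1 − 575/23271·(0.978800+0.933900+0.931600+0.924900))/(1+575/23271) = 177/200 ≈ 0.885000
step 6 [3y] bond c/2=7/800: DF=(3570051/4000000 − 7/800·(0.978800+0.933900+0.931600+0.924900+0.885000))/(1+7/800) = 2111/2500 ≈ 0.844400
step 7 [3.5y] zero: DF = P = 409/500 ≈ 0.818000
step 8 [4y] zero: DF = P = 4009/5000 ≈ 0.801800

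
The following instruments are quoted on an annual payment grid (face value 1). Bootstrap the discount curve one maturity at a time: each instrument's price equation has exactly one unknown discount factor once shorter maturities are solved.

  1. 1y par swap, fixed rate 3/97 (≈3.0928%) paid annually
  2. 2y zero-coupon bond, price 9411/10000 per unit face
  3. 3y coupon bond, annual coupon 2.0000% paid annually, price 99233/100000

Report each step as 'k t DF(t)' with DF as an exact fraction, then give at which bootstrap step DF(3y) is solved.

1 1 97/100
2 2 9411/10000
3 3 4677/5000
DF(3y) is solved at step 3

step 1 [1y] swap r/1=3/97: DF=(1 − 3/97·(0))/(1+3/97) = 97/100 ≈ 0.970000
step 2 [2y] zero: DF = P = 9411/10000 ≈ 0.941100
step 3 [3y] bond c/1=1/50: DF=(99233/100000 − 1/50·(0.970000+0.941100))/(1+1/50) = 4677/5000 ≈ 0.935400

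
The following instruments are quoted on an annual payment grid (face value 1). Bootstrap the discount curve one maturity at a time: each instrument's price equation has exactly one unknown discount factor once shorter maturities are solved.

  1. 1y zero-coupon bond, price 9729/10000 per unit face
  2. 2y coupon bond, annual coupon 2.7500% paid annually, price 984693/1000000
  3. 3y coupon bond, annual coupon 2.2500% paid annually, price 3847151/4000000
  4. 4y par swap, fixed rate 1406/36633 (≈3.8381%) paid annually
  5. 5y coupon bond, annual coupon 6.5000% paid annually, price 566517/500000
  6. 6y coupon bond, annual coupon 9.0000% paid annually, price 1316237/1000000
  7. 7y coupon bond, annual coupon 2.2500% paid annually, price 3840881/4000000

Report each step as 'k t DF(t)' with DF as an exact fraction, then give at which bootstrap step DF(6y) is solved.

step 1 [1y] zero: DF = P = 9729/10000 ≈ 0.972900
step 2 [2y] bond c/1=11/400: DF=(984693/1000000 − 11/400·(0.972900))/(1+11/400) = 9323/10000 ≈ 0.932300
step 3 [3y] bond c/1=9/400: DF=(3847151/4000000 − 9/400·(0.972900+0.932300))/(1+9/400) = 8987/10000 ≈ 0.898700
step 4 [4y] swap r/1=1406/36633: DF=(1 − 1406/36633·(0.972900+0.932300+0.898700))/(1+1406/36633) = 4297/5000 ≈ 0.859400
step 5 [5y] bond c/1=13/200: DF=(566517/500000 − 13/200·(0.972900+0.932300+0.898700+0.859400))/(1+13/200) = 8403/10000 ≈ 0.840300
step 6 [6y] bond c/1=9/100: DF=(1316237/1000000 − 9/100·(0.972900+0.932300+0.898700+0.859400+0.840300))/(1+9/100) = 8357/10000 ≈ 0.835700
step 7 [7y] bond c/1=9/400: DF=(3840881/4000000 − 9/400·(0.972900+0.932300+0.898700+0.859400+0.840300+0.835700))/(1+9/400) = 1027/1250 ≈ 0.821600

1 1 9729/10000
2 2 9323/10000
3 3 8987/10000
4 4 4297/5000
5 5 8403/10000
6 6 8357/10000
7 7 1027/1250
DF(6y) is solved at step 6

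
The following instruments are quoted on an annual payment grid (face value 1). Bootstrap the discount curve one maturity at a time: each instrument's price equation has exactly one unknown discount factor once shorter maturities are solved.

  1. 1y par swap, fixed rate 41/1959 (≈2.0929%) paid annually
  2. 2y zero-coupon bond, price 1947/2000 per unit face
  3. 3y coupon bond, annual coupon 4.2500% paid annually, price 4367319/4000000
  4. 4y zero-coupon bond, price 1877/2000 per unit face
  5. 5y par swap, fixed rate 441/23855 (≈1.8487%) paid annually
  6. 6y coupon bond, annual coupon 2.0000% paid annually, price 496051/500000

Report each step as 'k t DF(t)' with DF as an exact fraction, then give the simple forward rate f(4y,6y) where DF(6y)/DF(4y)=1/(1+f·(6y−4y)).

step 1 [1y] swap r/1=41/1959: DF=(1 − 41/1959·(0))/(1+41/1959) = 1959/2000 ≈ 0.979500
step 2 [2y] zero: DF = P = 1947/2000 ≈ 0.973500
step 3 [3y] bond c/1=17/400: DF=(4367319/4000000 − 17/400·(0.979500+0.973500))/(1+17/400) = 9677/10000 ≈ 0.967700
step 4 [4y] zero: DF = P = 1877/2000 ≈ 0.938500
step 5 [5y] swap r/1=441/23855: DF=(1 − 441/23855·(0.979500+0.973500+0.967700+0.938500))/(1+441/23855) = 4559/5000 ≈ 0.911800
step 6 [6y] bond c/1=1/50: DF=(496051/500000 − 1/50·(0.979500+0.973500+0.967700+0.938500+0.911800))/(1+1/50) = 8791/10000 ≈ 0.879100

1 1 1959/2000
2 2 1947/2000
3 3 9677/10000
4 4 1877/2000
5 5 4559/5000
6 6 8791/10000
f(4y,6y) = ((1877/2000)/(8791/10000) − 1)/(2) = 297/8791 ≈ 3.3785%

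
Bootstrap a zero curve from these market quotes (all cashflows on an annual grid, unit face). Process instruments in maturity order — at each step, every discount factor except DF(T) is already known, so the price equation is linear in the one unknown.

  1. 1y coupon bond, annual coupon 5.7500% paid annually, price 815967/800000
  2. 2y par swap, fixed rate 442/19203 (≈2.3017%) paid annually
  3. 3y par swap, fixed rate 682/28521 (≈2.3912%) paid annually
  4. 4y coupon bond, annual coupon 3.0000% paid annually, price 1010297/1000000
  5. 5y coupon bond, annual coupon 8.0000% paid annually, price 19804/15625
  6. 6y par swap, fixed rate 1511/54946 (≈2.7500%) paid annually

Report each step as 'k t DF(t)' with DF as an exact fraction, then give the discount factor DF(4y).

1 1 1929/2000
2 2 4779/5000
3 3 4659/5000
4 4 4489/5000
5 5 4479/5000
6 6 8489/10000
DF(4y) = 4489/5000 ≈ 0.897800

step 1 [1y] bond c/1=23/400: DF=(815967/800000 − 23/400·(0))/(1+23/400) = 1929/2000 ≈ 0.964500
step 2 [2y] swap r/1=442/19203: DF=(1 − 442/19203·(0.964500))/(1+442/19203) = 4779/5000 ≈ 0.955800
step 3 [3y] swap r/1=682/28521: DF=(1 − 682/28521·(0.964500+0.955800))/(1+682/28521) = 4659/5000 ≈ 0.931800
step 4 [4y] bond c/1=3/100: DF=(1010297/1000000 − 3/100·(0.964500+0.955800+0.931800))/(1+3/100) = 4489/5000 ≈ 0.897800
step 5 [5y] bond c/1=2/25: DF=(19804/15625 − 2/25·(0.964500+0.955800+0.931800+0.897800))/(1+2/25) = 4479/5000 ≈ 0.895800
step 6 [6y] swap r/1=1511/54946: DF=(1 − 1511/54946·(0.964500+0.955800+0.931800+0.897800+0.895800))/(1+1511/54946) = 8489/10000 ≈ 0.848900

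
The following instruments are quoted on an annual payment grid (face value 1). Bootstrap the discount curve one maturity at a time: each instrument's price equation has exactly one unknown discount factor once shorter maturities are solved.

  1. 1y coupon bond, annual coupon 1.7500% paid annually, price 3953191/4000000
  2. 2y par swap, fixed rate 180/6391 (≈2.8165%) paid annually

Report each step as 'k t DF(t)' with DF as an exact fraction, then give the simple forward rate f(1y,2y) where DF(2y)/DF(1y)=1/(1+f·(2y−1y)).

step 1 [1y] bond c/1=7/400: DF=(3953191/4000000 − 7/400·(0))/(1+7/400) = 9713/10000 ≈ 0.971300
step 2 [2y] swap r/1=180/6391: DF=(1 − 180/6391·(0.971300))/(1+180/6391) = 473/500 ≈ 0.946000

1 1 9713/10000
2 2 473/500
f(1y,2y) = ((9713/10000)/(473/500) − 1)/(1) = 23/860 ≈ 2.6744%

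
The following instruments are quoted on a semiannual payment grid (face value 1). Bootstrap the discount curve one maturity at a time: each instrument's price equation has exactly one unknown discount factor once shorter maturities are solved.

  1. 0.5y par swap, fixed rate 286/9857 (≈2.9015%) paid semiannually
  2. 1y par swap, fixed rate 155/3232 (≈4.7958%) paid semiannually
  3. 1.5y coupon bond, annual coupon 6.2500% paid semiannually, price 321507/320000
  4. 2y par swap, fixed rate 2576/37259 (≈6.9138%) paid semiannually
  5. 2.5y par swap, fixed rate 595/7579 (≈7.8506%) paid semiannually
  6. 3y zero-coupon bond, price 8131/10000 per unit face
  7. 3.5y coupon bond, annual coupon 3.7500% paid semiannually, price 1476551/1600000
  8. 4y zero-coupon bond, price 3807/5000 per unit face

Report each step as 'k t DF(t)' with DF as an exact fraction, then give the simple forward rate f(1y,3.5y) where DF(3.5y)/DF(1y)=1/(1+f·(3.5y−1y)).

step 1 [0.5y] swap r/2=143/9857: DF=(1 − 143/9857·(0))/(1+143/9857) = 9857/10000 ≈ 0.985700
step 2 [1y] swap r/2=155/6464: DF=(1 − 155/6464·(0.985700))/(1+155/6464) = 1907/2000 ≈ 0.953500
step 3 [1.5y] bond c/2=1/32: DF=(321507/320000 − 1/32·(0.985700+0.953500))/(1+1/32) = 1831/2000 ≈ 0.915500
step 4 [2y] swap r/2=1288/37259: DF=(1 − 1288/37259·(0.985700+0.953500+0.915500))/(1+1288/37259) = 1089/1250 ≈ 0.871200
step 5 [2.5y] swap r/2=595/15158: DF=(1 − 595/15158·(0.985700+0.953500+0.915500+0.871200))/(1+595/15158) = 1643/2000 ≈ 0.821500
step 6 [3y] zero: DF = P = 8131/10000 ≈ 0.813100
step 7 [3.5y] bond c/2=3/160: DF=(1476551/1600000 − 3/160·(0.985700+0.953500+0.915500+0.871200+0.821500+0.813100))/(1+3/160) = 1009/1250 ≈ 0.807200
step 8 [4y] zero: DF = P = 3807/5000 ≈ 0.761400

1 1/2 9857/10000
2 1 1907/2000
3 3/2 1831/2000
4 2 1089/1250
5 5/2 1643/2000
6 3 8131/10000
7 7/2 1009/1250
8 4 3807/5000
f(1y,3.5y) = ((1907/2000)/(1009/1250) − 1)/(5/2) = 1463/20180 ≈ 7.2498%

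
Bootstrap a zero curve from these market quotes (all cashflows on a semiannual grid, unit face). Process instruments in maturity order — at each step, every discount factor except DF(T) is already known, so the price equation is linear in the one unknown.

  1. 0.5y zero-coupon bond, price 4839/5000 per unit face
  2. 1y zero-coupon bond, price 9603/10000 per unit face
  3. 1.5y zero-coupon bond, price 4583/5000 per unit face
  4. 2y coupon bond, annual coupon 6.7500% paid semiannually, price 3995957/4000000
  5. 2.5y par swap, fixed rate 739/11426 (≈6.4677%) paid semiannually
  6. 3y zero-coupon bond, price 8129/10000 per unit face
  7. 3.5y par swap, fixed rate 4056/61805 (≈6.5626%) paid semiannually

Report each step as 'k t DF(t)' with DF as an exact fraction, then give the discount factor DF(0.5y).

1 1/2 4839/5000
2 1 9603/10000
3 3/2 4583/5000
4 2 1747/2000
5 5/2 4261/5000
6 3 8129/10000
7 7/2 1993/2500
DF(0.5y) = 4839/5000 ≈ 0.967800

step 1 [0.5y] zero: DF = P = 4839/5000 ≈ 0.967800
step 2 [1y] zero: DF = P = 9603/10000 ≈ 0.960300
step 3 [1.5y] zero: DF = P = 4583/5000 ≈ 0.916600
step 4 [2y] bond c/2=27/800: DF=(3995957/4000000 − 27/800·(0.967800+0.960300+0.916600))/(1+27/800) = 1747/2000 ≈ 0.873500
step 5 [2.5y] swap r/2=739/22852: DF=(1 − 739/22852·(0.967800+0.960300+0.916600+0.873500))/(1+739/22852) = 4261/5000 ≈ 0.852200
step 6 [3y] zero: DF = P = 8129/10000 ≈ 0.812900
step 7 [3.5y] swap r/2=2028/61805: DF=(1 − 2028/61805·(0.967800+0.960300+0.916600+0.873500+0.852200+0.812900))/(1+2028/61805) = 1993/2500 ≈ 0.797200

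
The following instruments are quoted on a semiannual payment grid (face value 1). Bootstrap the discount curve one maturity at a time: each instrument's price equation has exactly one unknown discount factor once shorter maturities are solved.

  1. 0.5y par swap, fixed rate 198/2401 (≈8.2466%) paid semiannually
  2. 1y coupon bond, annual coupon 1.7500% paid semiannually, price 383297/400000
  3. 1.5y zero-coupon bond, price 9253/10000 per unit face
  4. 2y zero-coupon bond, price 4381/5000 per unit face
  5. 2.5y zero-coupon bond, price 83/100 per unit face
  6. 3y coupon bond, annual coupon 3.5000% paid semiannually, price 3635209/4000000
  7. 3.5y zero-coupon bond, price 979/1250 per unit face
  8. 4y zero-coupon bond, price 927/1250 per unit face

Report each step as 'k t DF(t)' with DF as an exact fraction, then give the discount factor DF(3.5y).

1 1/2 2401/2500
2 1 1177/1250
3 3/2 9253/10000
4 2 4381/5000
5 5/2 83/100
6 3 1019/1250
7 7/2 979/1250
8 4 927/1250
DF(3.5y) = 979/1250 ≈ 0.783200

step 1 [0.5y] swap r/2=99/2401: DF=(1 − 99/2401·(0))/(1+99/2401) = 2401/2500 ≈ 0.960400
step 2 [1y] bond c/2=7/800: DF=(383297/400000 − 7/800·(0.960400))/(1+7/800) = 1177/1250 ≈ 0.941600
step 3 [1.5y] zero: DF = P = 9253/10000 ≈ 0.925300
step 4 [2y] zero: DF = P = 4381/5000 ≈ 0.876200
step 5 [2.5y] zero: DF = P = 83/100 ≈ 0.830000
step 6 [3y] bond c/2=7/400: DF=(3635209/4000000 − 7/400·(0.960400+0.941600+0.925300+0.876200+0.830000))/(1+7/400) = 1019/1250 ≈ 0.815200
step 7 [3.5y] zero: DF = P = 979/1250 ≈ 0.783200
step 8 [4y] zero: DF = P = 927/1250 ≈ 0.741600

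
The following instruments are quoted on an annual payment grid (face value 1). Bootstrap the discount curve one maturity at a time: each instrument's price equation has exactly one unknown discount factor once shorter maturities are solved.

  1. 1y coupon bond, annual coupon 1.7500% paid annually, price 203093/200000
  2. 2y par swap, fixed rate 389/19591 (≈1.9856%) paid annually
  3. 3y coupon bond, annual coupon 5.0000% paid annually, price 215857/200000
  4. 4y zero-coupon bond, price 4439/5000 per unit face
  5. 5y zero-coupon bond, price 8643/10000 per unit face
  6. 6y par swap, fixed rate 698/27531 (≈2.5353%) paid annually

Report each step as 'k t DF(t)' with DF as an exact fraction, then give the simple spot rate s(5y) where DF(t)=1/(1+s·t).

1 1 499/500
2 2 9611/10000
3 3 4673/5000
4 4 4439/5000
5 5 8643/10000
6 6 2151/2500
s(5y) = (1/(8643/10000) − 1)/(5) = 1357/43215 ≈ 3.1401%

step 1 [1y] bond c/1=7/400: DF=(203093/200000 − 7/400·(0))/(1+7/400) = 499/500 ≈ 0.998000
step 2 [2y] swap r/1=389/19591: DF=(1 − 389/19591·(0.998000))/(1+389/19591) = 9611/10000 ≈ 0.961100
step 3 [3y] bond c/1=1/20: DF=(215857/200000 − 1/20·(0.998000+0.961100))/(1+1/20) = 4673/5000 ≈ 0.934600
step 4 [4y] zero: DF = P = 4439/5000 ≈ 0.887800
step 5 [5y] zero: DF = P = 8643/10000 ≈ 0.864300
step 6 [6y] swap r/1=698/27531: DF=(1 − 698/27531·(0.998000+0.961100+0.934600+0.887800+0.864300))/(1+698/27531) = 2151/2500 ≈ 0.860400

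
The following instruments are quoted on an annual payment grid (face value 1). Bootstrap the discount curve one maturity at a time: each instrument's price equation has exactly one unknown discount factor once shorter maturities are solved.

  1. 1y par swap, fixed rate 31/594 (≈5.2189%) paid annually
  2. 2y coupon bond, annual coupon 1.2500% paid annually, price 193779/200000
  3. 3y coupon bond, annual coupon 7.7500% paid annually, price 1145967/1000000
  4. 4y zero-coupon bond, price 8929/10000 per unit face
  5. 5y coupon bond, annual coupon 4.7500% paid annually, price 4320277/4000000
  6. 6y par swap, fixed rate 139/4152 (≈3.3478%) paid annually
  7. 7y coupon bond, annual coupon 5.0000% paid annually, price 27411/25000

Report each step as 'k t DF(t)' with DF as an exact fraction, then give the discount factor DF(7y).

1 1 594/625
2 2 2363/2500
3 3 1159/1250
4 4 8929/10000
5 5 4313/5000
6 6 8193/10000
7 7 492/625
DF(7y) = 492/625 ≈ 0.787200

step 1 [1y] swap r/1=31/594: DF=(1 − 31/594·(0))/(1+31/594) = 594/625 ≈ 0.950400
step 2 [2y] bond c/1=1/80: DF=(193779/200000 − 1/80·(0.950400))/(1+1/80) = 2363/2500 ≈ 0.945200
step 3 [3y] bond c/1=31/400: DF=(1145967/1000000 − 31/400·(0.950400+0.945200))/(1+31/400) = 1159/1250 ≈ 0.927200
step 4 [4y] zero: DF = P = 8929/10000 ≈ 0.892900
step 5 [5y] bond c/1=19/400: DF=(4320277/4000000 − 19/400·(0.950400+0.945200+0.927200+0.892900))/(1+19/400) = 4313/5000 ≈ 0.862600
step 6 [6y] swap r/1=139/4152: DF=(1 − 139/4152·(0.950400+0.945200+0.927200+0.892900+0.862600))/(1+139/4152) = 8193/10000 ≈ 0.819300
step 7 [7y] bond c/1=1/20: DF=(27411/25000 − 1/20·(0.950400+0.945200+0.927200+0.892900+0.862600+0.819300))/(1+1/20) = 492/625 ≈ 0.787200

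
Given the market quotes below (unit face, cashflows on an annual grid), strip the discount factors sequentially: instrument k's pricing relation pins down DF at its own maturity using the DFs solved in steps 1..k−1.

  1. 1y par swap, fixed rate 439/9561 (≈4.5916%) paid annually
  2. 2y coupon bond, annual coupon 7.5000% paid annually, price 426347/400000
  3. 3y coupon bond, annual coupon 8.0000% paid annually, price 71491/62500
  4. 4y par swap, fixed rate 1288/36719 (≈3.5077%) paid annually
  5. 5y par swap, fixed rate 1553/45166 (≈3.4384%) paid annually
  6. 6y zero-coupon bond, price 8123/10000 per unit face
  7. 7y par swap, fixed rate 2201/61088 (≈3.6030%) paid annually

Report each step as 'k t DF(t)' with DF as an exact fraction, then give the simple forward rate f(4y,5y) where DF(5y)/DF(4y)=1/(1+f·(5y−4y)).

1 1 9561/10000
2 2 578/625
3 3 4599/5000
4 4 1089/1250
5 5 8447/10000
6 6 8123/10000
7 7 7799/10000
f(4y,5y) = ((1089/1250)/(8447/10000) − 1)/(1) = 265/8447 ≈ 3.1372%

step 1 [1y] swap r/1=439/9561: DF=(1 − 439/9561·(0))/(1+439/9561) = 9561/10000 ≈ 0.956100
step 2 [2y] bond c/1=3/40: DF=(426347/400000 − 3/40·(0.956100))/(1+3/40) = 578/625 ≈ 0.924800
step 3 [3y] bond c/1=2/25: DF=(71491/62500 − 2/25·(0.956100+0.924800))/(1+2/25) = 4599/5000 ≈ 0.919800
step 4 [4y] swap r/1=1288/36719: DF=(1 − 1288/36719·(0.956100+0.924800+0.919800))/(1+1288/36719) = 1089/1250 ≈ 0.871200
step 5 [5y] swap r/1=1553/45166: DF=(1 − 1553/45166·(0.956100+0.924800+0.919800+0.871200))/(1+1553/45166) = 8447/10000 ≈ 0.844700
step 6 [6y] zero: DF = P = 8123/10000 ≈ 0.812300
step 7 [7y] swap r/1=2201/61088: DF=(1 − 2201/61088·(0.956100+0.924800+0.919800+0.871200+0.844700+0.812300))/(1+2201/61088) = 7799/10000 ≈ 0.779900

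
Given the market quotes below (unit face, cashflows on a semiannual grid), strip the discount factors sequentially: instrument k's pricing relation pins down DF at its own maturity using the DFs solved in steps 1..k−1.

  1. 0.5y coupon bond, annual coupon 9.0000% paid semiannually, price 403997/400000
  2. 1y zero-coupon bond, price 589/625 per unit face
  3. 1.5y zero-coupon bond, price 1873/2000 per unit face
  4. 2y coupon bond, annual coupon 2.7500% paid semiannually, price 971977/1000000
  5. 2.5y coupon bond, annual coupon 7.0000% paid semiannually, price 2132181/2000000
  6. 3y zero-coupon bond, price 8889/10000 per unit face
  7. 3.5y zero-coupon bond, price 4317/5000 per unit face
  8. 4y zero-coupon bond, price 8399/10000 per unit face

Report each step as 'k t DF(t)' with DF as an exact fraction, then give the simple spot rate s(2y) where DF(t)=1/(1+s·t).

1 1/2 1933/2000
2 1 589/625
3 3/2 1873/2000
4 2 4601/5000
5 5/2 9027/10000
6 3 8889/10000
7 7/2 4317/5000
8 4 8399/10000
s(2y) = (1/(4601/5000) − 1)/(2) = 399/9202 ≈ 4.3360%

step 1 [0.5y] bond c/2=9/200: DF=(403997/400000 − 9/200·(0))/(1+9/200) = 1933/2000 ≈ 0.966500
step 2 [1y] zero: DF = P = 589/625 ≈ 0.942400
step 3 [1.5y] zero: DF = P = 1873/2000 ≈ 0.936500
step 4 [2y] bond c/2=11/800: DF=(971977/1000000 − 11/800·(0.966500+0.942400+0.936500))/(1+11/800) = 4601/5000 ≈ 0.920200
step 5 [2.5y] bond c/2=7/200: DF=(2132181/2000000 − 7/200·(0.966500+0.942400+0.936500+0.920200))/(1+7/200) = 9027/10000 ≈ 0.902700
step 6 [3y] zero: DF = P = 8889/10000 ≈ 0.888900
step 7 [3.5y] zero: DF = P = 4317/5000 ≈ 0.863400
step 8 [4y] zero: DF = P = 8399/10000 ≈ 0.839900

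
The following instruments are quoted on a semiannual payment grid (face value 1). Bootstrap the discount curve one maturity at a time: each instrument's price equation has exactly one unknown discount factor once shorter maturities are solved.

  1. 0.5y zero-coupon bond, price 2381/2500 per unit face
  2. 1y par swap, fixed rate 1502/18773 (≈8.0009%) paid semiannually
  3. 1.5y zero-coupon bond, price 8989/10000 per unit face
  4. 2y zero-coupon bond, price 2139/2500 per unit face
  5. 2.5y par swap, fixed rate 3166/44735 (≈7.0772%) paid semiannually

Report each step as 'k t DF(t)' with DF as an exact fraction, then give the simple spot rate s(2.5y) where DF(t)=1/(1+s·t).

step 1 [0.5y] zero: DF = P = 2381/2500 ≈ 0.952400
step 2 [1y] swap r/2=751/18773: DF=(1 − 751/18773·(0.952400))/(1+751/18773) = 9249/10000 ≈ 0.924900
step 3 [1.5y] zero: DF = P = 8989/10000 ≈ 0.898900
step 4 [2y] zero: DF = P = 2139/2500 ≈ 0.855600
step 5 [2.5y] swap r/2=1583/44735: DF=(1 − 1583/44735·(0.952400+0.924900+0.898900+0.855600))/(1+1583/44735) = 8417/10000 ≈ 0.841700

1 1/2 2381/2500
2 1 9249/10000
3 3/2 8989/10000
4 2 2139/2500
5 5/2 8417/10000
s(2.5y) = (1/(8417/10000) − 1)/(5/2) = 3166/42085 ≈ 7.5229%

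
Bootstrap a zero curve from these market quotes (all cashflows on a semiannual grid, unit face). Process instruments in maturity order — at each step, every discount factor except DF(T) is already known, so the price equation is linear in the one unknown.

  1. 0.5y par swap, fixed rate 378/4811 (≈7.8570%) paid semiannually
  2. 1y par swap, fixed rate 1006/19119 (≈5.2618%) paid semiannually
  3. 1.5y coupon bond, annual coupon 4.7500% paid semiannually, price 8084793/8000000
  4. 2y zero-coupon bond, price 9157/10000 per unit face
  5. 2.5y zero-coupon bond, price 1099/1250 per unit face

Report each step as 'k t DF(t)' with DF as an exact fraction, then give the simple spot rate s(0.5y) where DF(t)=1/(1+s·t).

step 1 [0.5y] swap r/2=189/4811: DF=(1 − 189/4811·(0))/(1+189/4811) = 4811/5000 ≈ 0.962200
step 2 [1y] swap r/2=503/19119: DF=(1 − 503/19119·(0.962200))/(1+503/19119) = 9497/10000 ≈ 0.949700
step 3 [1.5y] bond c/2=19/800: DF=(8084793/8000000 − 19/800·(0.962200+0.949700))/(1+19/800) = 2357/2500 ≈ 0.942800
step 4 [2y] zero: DF = P = 9157/10000 ≈ 0.915700
step 5 [2.5y] zero: DF = P = 1099/1250 ≈ 0.879200

1 1/2 4811/5000
2 1 9497/10000
3 3/2 2357/2500
4 2 9157/10000
5 5/2 1099/1250
s(0.5y) = (1/(4811/5000) − 1)/(1/2) = 378/4811 ≈ 7.8570%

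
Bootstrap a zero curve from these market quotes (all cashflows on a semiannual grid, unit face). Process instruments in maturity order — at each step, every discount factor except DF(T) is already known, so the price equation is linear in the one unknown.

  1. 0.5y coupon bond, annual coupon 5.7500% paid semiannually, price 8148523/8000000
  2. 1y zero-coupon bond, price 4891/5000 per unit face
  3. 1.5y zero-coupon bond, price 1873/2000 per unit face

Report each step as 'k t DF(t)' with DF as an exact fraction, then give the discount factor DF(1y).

step 1 [0.5y] bond c/2=23/800: DF=(8148523/8000000 − 23/800·(0))/(1+23/800) = 9901/10000 ≈ 0.990100
step 2 [1y] zero: DF = P = 4891/5000 ≈ 0.978200
step 3 [1.5y] zero: DF = P = 1873/2000 ≈ 0.936500

1 1/2 9901/10000
2 1 4891/5000
3 3/2 1873/2000
DF(1y) = 4891/5000 ≈ 0.978200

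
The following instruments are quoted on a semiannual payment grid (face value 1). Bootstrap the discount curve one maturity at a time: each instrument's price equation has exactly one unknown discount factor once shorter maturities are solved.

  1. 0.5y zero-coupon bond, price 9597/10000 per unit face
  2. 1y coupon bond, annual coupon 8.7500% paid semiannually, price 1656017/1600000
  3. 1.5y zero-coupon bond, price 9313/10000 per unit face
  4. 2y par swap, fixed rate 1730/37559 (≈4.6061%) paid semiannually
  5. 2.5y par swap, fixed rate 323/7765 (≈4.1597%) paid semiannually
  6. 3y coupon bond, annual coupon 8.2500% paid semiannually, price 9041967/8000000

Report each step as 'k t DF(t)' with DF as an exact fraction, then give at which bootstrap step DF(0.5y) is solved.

step 1 [0.5y] zero: DF = P = 9597/10000 ≈ 0.959700
step 2 [1y] bond c/2=7/160: DF=(1656017/1600000 − 7/160·(0.959700))/(1+7/160) = 4757/5000 ≈ 0.951400
step 3 [1.5y] zero: DF = P = 9313/10000 ≈ 0.931300
step 4 [2y] swap r/2=865/37559: DF=(1 − 865/37559·(0.959700+0.951400+0.931300))/(1+865/37559) = 1827/2000 ≈ 0.913500
step 5 [2.5y] swap r/2=323/15530: DF=(1 − 323/15530·(0.959700+0.951400+0.931300+0.913500))/(1+323/15530) = 9031/10000 ≈ 0.903100
step 6 [3y] bond c/2=33/800: DF=(9041967/8000000 − 33/800·(0.959700+0.951400+0.931300+0.913500+0.903100))/(1+33/800) = 9009/10000 ≈ 0.900900

1 1/2 9597/10000
2 1 4757/5000
3 3/2 9313/10000
4 2 1827/2000
5 5/2 9031/10000
6 3 9009/10000
DF(0.5y) is solved at step 1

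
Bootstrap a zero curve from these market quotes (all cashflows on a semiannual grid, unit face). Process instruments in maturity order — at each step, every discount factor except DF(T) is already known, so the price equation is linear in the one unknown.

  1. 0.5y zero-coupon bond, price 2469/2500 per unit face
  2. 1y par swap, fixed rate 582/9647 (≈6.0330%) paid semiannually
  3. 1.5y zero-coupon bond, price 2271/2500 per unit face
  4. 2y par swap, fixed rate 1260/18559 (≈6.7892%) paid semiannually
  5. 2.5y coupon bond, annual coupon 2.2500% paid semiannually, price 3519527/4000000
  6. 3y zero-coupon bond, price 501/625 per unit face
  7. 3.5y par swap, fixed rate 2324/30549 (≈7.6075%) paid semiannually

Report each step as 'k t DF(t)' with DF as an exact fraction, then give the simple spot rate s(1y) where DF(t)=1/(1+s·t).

step 1 [0.5y] zero: DF = P = 2469/2500 ≈ 0.987600
step 2 [1y] swap r/2=291/9647: DF=(1 − 291/9647·(0.987600))/(1+291/9647) = 4709/5000 ≈ 0.941800
step 3 [1.5y] zero: DF = P = 2271/2500 ≈ 0.908400
step 4 [2y] swap r/2=630/18559: DF=(1 − 630/18559·(0.987600+0.941800+0.908400))/(1+630/18559) = 437/500 ≈ 0.874000
step 5 [2.5y] bond c/2=9/800: DF=(3519527/4000000 − 9/800·(0.987600+0.941800+0.908400+0.874000))/(1+9/800) = 518/625 ≈ 0.828800
step 6 [3y] zero: DF = P = 501/625 ≈ 0.801600
step 7 [3.5y] swap r/2=1162/30549: DF=(1 − 1162/30549·(0.987600+0.941800+0.908400+0.874000+0.828800+0.801600))/(1+1162/30549) = 1919/2500 ≈ 0.767600

1 1/2 2469/2500
2 1 4709/5000
3 3/2 2271/2500
4 2 437/500
5 5/2 518/625
6 3 501/625
7 7/2 1919/2500
s(1y) = (1/(4709/5000) − 1)/(1) = 291/4709 ≈ 6.1797%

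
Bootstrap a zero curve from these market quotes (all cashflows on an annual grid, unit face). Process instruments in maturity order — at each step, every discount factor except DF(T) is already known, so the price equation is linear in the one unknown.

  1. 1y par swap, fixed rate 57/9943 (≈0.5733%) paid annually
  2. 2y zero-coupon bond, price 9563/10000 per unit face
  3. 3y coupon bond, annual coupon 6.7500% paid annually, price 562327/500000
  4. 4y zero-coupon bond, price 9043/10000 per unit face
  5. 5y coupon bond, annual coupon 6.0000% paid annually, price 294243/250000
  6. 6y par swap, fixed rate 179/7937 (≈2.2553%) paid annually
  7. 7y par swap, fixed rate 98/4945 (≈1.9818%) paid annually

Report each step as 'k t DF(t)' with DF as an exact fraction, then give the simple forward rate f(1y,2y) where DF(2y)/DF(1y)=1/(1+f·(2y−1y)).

1 1 9943/10000
2 2 9563/10000
3 3 4651/5000
4 4 9043/10000
5 5 8961/10000
6 6 8747/10000
7 7 4363/5000
f(1y,2y) = ((9943/10000)/(9563/10000) − 1)/(1) = 380/9563 ≈ 3.9736%

step 1 [1y] swap r/1=57/9943: DF=(1 − 57/9943·(0))/(1+57/9943) = 9943/10000 ≈ 0.994300
step 2 [2y] zero: DF = P = 9563/10000 ≈ 0.956300
step 3 [3y] bond c/1=27/400: DF=(562327/500000 − 27/400·(0.994300+0.956300))/(1+27/400) = 4651/5000 ≈ 0.930200
step 4 [4y] zero: DF = P = 9043/10000 ≈ 0.904300
step 5 [5y] bond c/1=3/50: DF=(294243/250000 − 3/50·(0.994300+0.956300+0.930200+0.904300))/(1+3/50) = 8961/10000 ≈ 0.896100
step 6 [6y] swap r/1=179/7937: DF=(1 − 179/7937·(0.994300+0.956300+0.930200+0.904300+0.896100))/(1+179/7937) = 8747/10000 ≈ 0.874700
step 7 [7y] swap r/1=98/4945: DF=(1 − 98/4945·(0.994300+0.956300+0.930200+0.904300+0.896100+0.874700))/(1+98/4945) = 4363/5000 ≈ 0.872600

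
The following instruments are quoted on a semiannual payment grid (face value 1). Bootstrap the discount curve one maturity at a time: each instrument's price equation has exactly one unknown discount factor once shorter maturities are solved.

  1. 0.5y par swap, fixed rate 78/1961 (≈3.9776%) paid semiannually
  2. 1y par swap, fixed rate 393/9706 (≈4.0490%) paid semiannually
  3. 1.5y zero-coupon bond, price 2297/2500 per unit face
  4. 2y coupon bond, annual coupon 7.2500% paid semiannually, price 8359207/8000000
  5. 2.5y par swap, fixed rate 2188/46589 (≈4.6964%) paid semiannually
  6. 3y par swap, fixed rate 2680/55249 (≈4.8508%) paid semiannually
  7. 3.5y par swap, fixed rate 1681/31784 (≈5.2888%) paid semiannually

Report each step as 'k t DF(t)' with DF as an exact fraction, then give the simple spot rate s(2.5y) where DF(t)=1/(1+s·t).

step 1 [0.5y] swap r/2=39/1961: DF=(1 − 39/1961·(0))/(1+39/1961) = 1961/2000 ≈ 0.980500
step 2 [1y] swap r/2=393/19412: DF=(1 − 393/19412·(0.980500))/(1+393/19412) = 9607/10000 ≈ 0.960700
step 3 [1.5y] zero: DF = P = 2297/2500 ≈ 0.918800
step 4 [2y] bond c/2=29/800: DF=(8359207/8000000 − 29/800·(0.980500+0.960700+0.918800))/(1+29/800) = 9083/10000 ≈ 0.908300
step 5 [2.5y] swap r/2=1094/46589: DF=(1 − 1094/46589·(0.980500+0.960700+0.918800+0.908300))/(1+1094/46589) = 4453/5000 ≈ 0.890600
step 6 [3y] swap r/2=1340/55249: DF=(1 − 1340/55249·(0.980500+0.960700+0.918800+0.908300+0.890600))/(1+1340/55249) = 433/500 ≈ 0.866000
step 7 [3.5y] swap r/2=1681/63568: DF=(1 − 1681/63568·(0.980500+0.960700+0.918800+0.908300+0.890600+0.866000))/(1+1681/63568) = 8319/10000 ≈ 0.831900

1 1/2 1961/2000
2 1 9607/10000
3 3/2 2297/2500
4 2 9083/10000
5 5/2 4453/5000
6 3 433/500
7 7/2 8319/10000
s(2.5y) = (1/(4453/5000) − 1)/(5/2) = 1094/22265 ≈ 4.9135%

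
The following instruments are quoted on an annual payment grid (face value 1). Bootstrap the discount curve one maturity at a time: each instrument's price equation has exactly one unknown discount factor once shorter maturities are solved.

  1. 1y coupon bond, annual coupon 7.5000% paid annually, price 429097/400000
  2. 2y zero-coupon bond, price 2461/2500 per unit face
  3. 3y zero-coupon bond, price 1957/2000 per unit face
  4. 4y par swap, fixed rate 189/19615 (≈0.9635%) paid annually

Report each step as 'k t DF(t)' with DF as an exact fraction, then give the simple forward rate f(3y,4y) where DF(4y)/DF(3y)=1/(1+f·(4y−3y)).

1 1 9979/10000
2 2 2461/2500
3 3 1957/2000
4 4 4811/5000
f(3y,4y) = ((1957/2000)/(4811/5000) − 1)/(1) = 163/9622 ≈ 1.6940%

step 1 [1y] bond c/1=3/40: DF=(429097/400000 − 3/40·(0))/(1+3/40) = 9979/10000 ≈ 0.997900
step 2 [2y] zero: DF = P = 2461/2500 ≈ 0.984400
step 3 [3y] zero: DF = P = 1957/2000 ≈ 0.978500
step 4 [4y] swap r/1=189/19615: DF=(1 − 189/19615·(0.997900+0.984400+0.978500))/(1+189/19615) = 4811/5000 ≈ 0.962200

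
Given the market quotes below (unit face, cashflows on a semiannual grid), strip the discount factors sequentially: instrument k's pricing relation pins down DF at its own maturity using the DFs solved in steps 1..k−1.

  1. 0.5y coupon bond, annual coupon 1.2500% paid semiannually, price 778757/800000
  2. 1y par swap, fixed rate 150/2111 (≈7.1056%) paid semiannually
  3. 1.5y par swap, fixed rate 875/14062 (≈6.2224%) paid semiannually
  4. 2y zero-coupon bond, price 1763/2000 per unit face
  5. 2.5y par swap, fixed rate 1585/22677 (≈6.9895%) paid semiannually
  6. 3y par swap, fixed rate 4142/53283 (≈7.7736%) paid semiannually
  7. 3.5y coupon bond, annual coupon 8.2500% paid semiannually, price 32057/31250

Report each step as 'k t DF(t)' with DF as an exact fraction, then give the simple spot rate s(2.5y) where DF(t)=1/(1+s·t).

step 1 [0.5y] bond c/2=1/160: DF=(778757/800000 − 1/160·(0))/(1+1/160) = 4837/5000 ≈ 0.967400
step 2 [1y] swap r/2=75/2111: DF=(1 − 75/2111·(0.967400))/(1+75/2111) = 373/400 ≈ 0.932500
step 3 [1.5y] swap r/2=875/28124: DF=(1 − 875/28124·(0.967400+0.932500))/(1+875/28124) = 73/80 ≈ 0.912500
step 4 [2y] zero: DF = P = 1763/2000 ≈ 0.881500
step 5 [2.5y] swap r/2=1585/45354: DF=(1 − 1585/45354·(0.967400+0.932500+0.912500+0.881500))/(1+1585/45354) = 1683/2000 ≈ 0.841500
step 6 [3y] swap r/2=2071/53283: DF=(1 − 2071/53283·(0.967400+0.932500+0.912500+0.881500+0.841500))/(1+2071/53283) = 7929/10000 ≈ 0.792900
step 7 [3.5y] bond c/2=33/800: DF=(32057/31250 − 33/800·(0.967400+0.932500+0.912500+0.881500+0.841500+0.792900))/(1+33/800) = 7741/10000 ≈ 0.774100

1 1/2 4837/5000
2 1 373/400
3 3/2 73/80
4 2 1763/2000
5 5/2 1683/2000
6 3 7929/10000
7 7/2 7741/10000
s(2.5y) = (1/(1683/2000) − 1)/(5/2) = 634/8415 ≈ 7.5342%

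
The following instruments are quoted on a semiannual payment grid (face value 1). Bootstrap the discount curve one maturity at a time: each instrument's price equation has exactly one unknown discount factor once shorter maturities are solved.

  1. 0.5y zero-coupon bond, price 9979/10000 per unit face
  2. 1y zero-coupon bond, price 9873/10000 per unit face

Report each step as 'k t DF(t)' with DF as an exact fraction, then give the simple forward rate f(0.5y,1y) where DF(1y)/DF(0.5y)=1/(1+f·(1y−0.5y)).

step 1 [0.5y] zero: DF = P = 9979/10000 ≈ 0.997900
step 2 [1y] zero: DF = P = 9873/10000 ≈ 0.987300

1 1/2 9979/10000
2 1 9873/10000
f(0.5y,1y) = ((9979/10000)/(9873/10000) − 1)/(1/2) = 212/9873 ≈ 2.1473%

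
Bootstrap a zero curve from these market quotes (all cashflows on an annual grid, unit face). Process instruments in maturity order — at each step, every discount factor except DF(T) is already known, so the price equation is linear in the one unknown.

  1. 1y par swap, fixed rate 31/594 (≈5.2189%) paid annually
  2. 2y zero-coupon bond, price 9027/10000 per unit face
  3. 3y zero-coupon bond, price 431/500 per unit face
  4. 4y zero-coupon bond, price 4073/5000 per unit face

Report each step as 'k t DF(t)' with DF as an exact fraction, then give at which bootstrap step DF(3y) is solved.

step 1 [1y] swap r/1=31/594: DF=(1 − 31/594·(0))/(1+31/594) = 594/625 ≈ 0.950400
step 2 [2y] zero: DF = P = 9027/10000 ≈ 0.902700
step 3 [3y] zero: DF = P = 431/500 ≈ 0.862000
step 4 [4y] zero: DF = P = 4073/5000 ≈ 0.814600

1 1 594/625
2 2 9027/10000
3 3 431/500
4 4 4073/5000
DF(3y) is solved at step 3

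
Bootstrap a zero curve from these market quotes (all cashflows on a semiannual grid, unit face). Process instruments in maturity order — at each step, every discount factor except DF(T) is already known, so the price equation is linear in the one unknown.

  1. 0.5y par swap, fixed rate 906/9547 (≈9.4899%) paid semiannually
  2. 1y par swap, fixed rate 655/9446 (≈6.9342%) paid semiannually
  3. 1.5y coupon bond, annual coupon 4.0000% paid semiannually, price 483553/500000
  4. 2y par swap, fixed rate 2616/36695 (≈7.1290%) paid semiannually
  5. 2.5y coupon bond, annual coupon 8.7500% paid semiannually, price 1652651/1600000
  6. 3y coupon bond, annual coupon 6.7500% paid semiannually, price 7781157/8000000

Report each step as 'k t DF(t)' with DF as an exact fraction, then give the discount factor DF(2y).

1 1/2 9547/10000
2 1 1869/2000
3 3/2 9111/10000
4 2 2173/2500
5 5/2 4179/5000
6 3 3969/5000
DF(2y) = 2173/2500 ≈ 0.869200

step 1 [0.5y] swap r/2=453/9547: DF=(1 − 453/9547·(0))/(1+453/9547) = 9547/10000 ≈ 0.954700
step 2 [1y] swap r/2=655/18892: DF=(1 − 655/18892·(0.954700))/(1+655/18892) = 1869/2000 ≈ 0.934500
step 3 [1.5y] bond c/2=1/50: DF=(483553/500000 − 1/50·(0.954700+0.934500))/(1+1/50) = 9111/10000 ≈ 0.911100
step 4 [2y] swap r/2=1308/36695: DF=(1 − 1308/36695·(0.954700+0.934500+0.911100))/(1+1308/36695) = 2173/2500 ≈ 0.869200
step 5 [2.5y] bond c/2=7/160: DF=(1652651/1600000 − 7/160·(0.954700+0.934500+0.911100+0.869200))/(1+7/160) = 4179/5000 ≈ 0.835800
step 6 [3y] bond c/2=27/800: DF=(7781157/8000000 − 27/800·(0.954700+0.934500+0.911100+0.869200+0.835800))/(1+27/800) = 3969/5000 ≈ 0.793800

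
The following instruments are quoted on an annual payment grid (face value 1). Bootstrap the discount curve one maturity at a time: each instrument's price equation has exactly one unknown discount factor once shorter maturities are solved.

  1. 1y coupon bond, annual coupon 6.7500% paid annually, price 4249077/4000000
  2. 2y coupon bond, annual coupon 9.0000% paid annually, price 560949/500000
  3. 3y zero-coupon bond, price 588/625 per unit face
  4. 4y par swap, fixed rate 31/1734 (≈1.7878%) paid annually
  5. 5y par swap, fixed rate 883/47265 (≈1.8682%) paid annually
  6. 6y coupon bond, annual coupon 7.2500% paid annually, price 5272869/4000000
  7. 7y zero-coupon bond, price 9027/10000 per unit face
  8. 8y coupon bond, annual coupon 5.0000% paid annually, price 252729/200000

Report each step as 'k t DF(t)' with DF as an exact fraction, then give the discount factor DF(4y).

step 1 [1y] bond c/1=27/400: DF=(4249077/4000000 − 27/400·(0))/(1+27/400) = 9951/10000 ≈ 0.995100
step 2 [2y] bond c/1=9/100: DF=(560949/500000 − 9/100·(0.995100))/(1+9/100) = 9471/10000 ≈ 0.947100
step 3 [3y] zero: DF = P = 588/625 ≈ 0.940800
step 4 [4y] swap r/1=31/1734: DF=(1 − 31/1734·(0.995100+0.947100+0.940800))/(1+31/1734) = 4659/5000 ≈ 0.931800
step 5 [5y] swap r/1=883/47265: DF=(1 − 883/47265·(0.995100+0.947100+0.940800+0.931800))/(1+883/47265) = 9117/10000 ≈ 0.911700
step 6 [6y] bond c/1=29/400: DF=(5272869/4000000 − 29/400·(0.995100+0.947100+0.940800+0.931800+0.911700))/(1+29/400) = 1137/1250 ≈ 0.909600
step 7 [7y] zero: DF = P = 9027/10000 ≈ 0.902700
step 8 [8y] bond c/1=1/20: DF=(252729/200000 − 1/20·(0.995100+0.947100+0.940800+0.931800+0.911700+0.909600+0.902700))/(1+1/20) = 8921/10000 ≈ 0.892100

1 1 9951/10000
2 2 9471/10000
3 3 588/625
4 4 4659/5000
5 5 9117/10000
6 6 1137/1250
7 7 9027/10000
8 8 8921/10000
DF(4y) = 4659/5000 ≈ 0.931800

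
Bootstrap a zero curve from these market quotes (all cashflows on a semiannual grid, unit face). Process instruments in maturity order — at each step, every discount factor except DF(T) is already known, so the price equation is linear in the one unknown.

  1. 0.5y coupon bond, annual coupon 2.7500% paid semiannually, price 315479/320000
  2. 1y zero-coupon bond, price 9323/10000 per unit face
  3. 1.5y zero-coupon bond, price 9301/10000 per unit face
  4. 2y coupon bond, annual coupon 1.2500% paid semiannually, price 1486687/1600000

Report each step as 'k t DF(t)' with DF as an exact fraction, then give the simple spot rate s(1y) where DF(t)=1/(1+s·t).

step 1 [0.5y] bond c/2=11/800: DF=(315479/320000 − 11/800·(0))/(1+11/800) = 389/400 ≈ 0.972500
step 2 [1y] zero: DF = P = 9323/10000 ≈ 0.932300
step 3 [1.5y] zero: DF = P = 9301/10000 ≈ 0.930100
step 4 [2y] bond c/2=1/160: DF=(1486687/1600000 − 1/160·(0.972500+0.932300+0.930100))/(1+1/160) = 4529/5000 ≈ 0.905800

1 1/2 389/400
2 1 9323/10000
3 3/2 9301/10000
4 2 4529/5000
s(1y) = (1/(9323/10000) − 1)/(1) = 677/9323 ≈ 7.2616%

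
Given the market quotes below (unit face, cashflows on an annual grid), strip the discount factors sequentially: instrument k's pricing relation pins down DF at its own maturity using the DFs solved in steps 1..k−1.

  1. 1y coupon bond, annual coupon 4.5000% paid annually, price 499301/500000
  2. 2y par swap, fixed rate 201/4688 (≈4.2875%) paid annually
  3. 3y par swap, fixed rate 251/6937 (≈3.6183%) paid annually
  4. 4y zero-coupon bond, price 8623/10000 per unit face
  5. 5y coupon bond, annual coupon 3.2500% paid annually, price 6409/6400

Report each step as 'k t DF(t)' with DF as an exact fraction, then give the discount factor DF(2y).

1 1 2389/2500
2 2 2299/2500
3 3 2249/2500
4 4 8623/10000
5 5 4277/5000
DF(2y) = 2299/2500 ≈ 0.919600

step 1 [1y] bond c/1=9/200: DF=(499301/500000 − 9/200·(0))/(1+9/200) = 2389/2500 ≈ 0.955600
step 2 [2y] swap r/1=201/4688: DF=(1 − 201/4688·(0.955600))/(1+201/4688) = 2299/2500 ≈ 0.919600
step 3 [3y] swap r/1=251/6937: DF=(1 − 251/6937·(0.955600+0.919600))/(1+251/6937) = 2249/2500 ≈ 0.899600
step 4 [4y] zero: DF = P = 8623/10000 ≈ 0.862300
step 5 [5y] bond c/1=13/400: DF=(6409/6400 − 13/400·(0.955600+0.919600+0.899600+0.862300))/(1+13/400) = 4277/5000 ≈ 0.855400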